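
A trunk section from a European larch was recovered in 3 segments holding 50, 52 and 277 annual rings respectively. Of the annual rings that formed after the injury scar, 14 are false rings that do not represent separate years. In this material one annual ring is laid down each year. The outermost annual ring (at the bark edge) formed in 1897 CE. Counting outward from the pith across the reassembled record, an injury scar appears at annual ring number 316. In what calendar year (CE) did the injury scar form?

1848 CE

Total annual rings = 50 + 52 + 277 = 379.
The injury scar sits at annual ring 316 from the pith, so 379 − 316 = 63 annual rings formed after it.
Excluding 14 false annual rings: 63 − 14 = 49.
The annual ring at the bark edge is 1897 CE, so the injury scar dates to 1897 − 49 = 1848 CE.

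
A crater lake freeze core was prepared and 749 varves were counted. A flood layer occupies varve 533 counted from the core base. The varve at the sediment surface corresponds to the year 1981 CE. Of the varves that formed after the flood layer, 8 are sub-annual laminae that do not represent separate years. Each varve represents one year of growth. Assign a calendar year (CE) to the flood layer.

1773 CE

Between varve 533 and the sediment surface there are 749 − 533 = 216 varves.
216 − 8 false = 208 true varves after the flood layer.
1981 − 208 = 1773 CE.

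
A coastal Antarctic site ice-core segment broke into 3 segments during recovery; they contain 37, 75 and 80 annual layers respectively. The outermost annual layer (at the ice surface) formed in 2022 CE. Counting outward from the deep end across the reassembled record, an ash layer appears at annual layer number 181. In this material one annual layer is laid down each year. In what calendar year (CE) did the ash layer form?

2011 CE

Total annual layers = 37 + 75 + 80 = 192.
Between annual layer 181 and the ice surface there are 192 − 181 = 11 annual layers.
The annual layer at the ice surface is 2022 CE, so the ash layer dates to 2022 − 11 = 2011 CE.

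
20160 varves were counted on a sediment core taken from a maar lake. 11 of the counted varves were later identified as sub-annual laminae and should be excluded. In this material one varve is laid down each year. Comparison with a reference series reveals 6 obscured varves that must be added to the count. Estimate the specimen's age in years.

After corrections the count is 20160 − 11 + 6 = 20155 varves.
At one varve per year, that is 20155 years.

20155 years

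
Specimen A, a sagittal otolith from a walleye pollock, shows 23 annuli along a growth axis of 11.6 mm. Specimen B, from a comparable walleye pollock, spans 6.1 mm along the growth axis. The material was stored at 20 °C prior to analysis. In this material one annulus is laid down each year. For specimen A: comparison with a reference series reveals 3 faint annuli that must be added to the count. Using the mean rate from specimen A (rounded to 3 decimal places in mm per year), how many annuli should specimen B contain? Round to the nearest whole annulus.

14 annuli

Specimen A: after corrections the count is 23 + 3 = 26 annuli.
A: 11.6 mm over 26 years gives 11.6 / 26 ≈ 0.446 mm per year.
Specimen B: 6.1 mm / 0.446 mm per year = 13.68 years ≈ 14 annuli.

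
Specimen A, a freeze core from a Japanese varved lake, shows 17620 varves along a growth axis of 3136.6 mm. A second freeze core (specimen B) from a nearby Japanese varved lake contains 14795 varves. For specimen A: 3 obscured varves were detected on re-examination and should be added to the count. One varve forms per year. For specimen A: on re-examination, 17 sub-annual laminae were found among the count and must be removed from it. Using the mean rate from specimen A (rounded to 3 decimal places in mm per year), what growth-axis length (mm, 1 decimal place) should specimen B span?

Specimen A: true varve count = 17620 − 17 + 3 = 17606.
A: 3136.6 mm over 17606 years gives 3136.6 / 17606 ≈ 0.178 mm/year.
B's length ≈ 0.178 × 14795 = 2633.5 mm.

2633.5 mm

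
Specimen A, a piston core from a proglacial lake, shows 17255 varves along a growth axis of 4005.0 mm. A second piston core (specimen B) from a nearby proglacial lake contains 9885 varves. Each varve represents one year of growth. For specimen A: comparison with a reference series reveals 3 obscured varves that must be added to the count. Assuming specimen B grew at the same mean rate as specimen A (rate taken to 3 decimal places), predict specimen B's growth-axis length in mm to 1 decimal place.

Specimen A: after corrections the count is 17255 + 3 = 17258 varves.
A: 4005.0 mm over 17258 years gives 4005.0 / 17258 ≈ 0.232 mm per year.
Length of B = 0.232 × 9885 = 2293.3 mm.

2293.3 mm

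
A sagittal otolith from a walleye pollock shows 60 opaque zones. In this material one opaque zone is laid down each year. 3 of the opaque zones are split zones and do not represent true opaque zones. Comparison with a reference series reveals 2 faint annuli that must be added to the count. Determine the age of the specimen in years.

Adjusted count: 60 − 3 + 2 = 59 opaque zones.
One opaque zone per year makes the duration 59 years.

59 years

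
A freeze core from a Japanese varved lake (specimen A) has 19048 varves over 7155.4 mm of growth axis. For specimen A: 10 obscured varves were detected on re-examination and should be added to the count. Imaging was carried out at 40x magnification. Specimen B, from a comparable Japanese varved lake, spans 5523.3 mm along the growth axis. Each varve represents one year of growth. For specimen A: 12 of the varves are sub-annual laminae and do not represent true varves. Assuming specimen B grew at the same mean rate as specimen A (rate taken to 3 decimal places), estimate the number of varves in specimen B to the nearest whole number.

Specimen A: adjusted count: 19048 − 12 + 10 = 19046 varves.
A: Mean rate = 7155.4 mm / 19046 years ≈ 0.376 mm/yr.
B spans 5523.3 / 0.376 = 14689.63 years ≈ 14690 varves.

14690 varves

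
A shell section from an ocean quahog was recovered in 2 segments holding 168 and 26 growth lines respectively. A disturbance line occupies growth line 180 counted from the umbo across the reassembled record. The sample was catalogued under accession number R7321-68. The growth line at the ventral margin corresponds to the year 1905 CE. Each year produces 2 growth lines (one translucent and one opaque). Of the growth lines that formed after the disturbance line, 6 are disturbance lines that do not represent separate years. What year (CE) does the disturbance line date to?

Total growth lines = 168 + 26 = 194.
The disturbance line sits at growth line 180 from the umbo, so 194 − 180 = 14 growth lines formed after it.
Removing the 6 false growth lines leaves 14 − 6 = 8 true growth lines beyond the disturbance line.
With 2 growth lines per year, 8 / 2 = 4 years.
1905 − 4 = 1901 CE.

1901 CE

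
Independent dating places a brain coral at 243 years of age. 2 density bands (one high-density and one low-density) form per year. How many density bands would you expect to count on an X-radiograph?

With 2 density bands per year, 243 years would produce 243 × 2 = 486 density bands.
So 486 density bands should be present.

486 density bands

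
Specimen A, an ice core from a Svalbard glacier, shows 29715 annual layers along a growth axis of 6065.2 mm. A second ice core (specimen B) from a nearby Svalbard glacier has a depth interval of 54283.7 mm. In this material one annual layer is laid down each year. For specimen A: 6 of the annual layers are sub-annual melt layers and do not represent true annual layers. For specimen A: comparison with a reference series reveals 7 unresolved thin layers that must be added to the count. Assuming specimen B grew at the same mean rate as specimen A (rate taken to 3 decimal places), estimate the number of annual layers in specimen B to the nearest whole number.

266097 annual layers

Specimen A: after corrections the count is 29715 − 6 + 7 = 29716 annual layers.
A: Extension rate ≈ 6065.2 / 29716 = 0.204 mm per year.
Specimen B: 54283.7 mm / 0.204 mm per year = 266096.57 years ≈ 266097 annual layers.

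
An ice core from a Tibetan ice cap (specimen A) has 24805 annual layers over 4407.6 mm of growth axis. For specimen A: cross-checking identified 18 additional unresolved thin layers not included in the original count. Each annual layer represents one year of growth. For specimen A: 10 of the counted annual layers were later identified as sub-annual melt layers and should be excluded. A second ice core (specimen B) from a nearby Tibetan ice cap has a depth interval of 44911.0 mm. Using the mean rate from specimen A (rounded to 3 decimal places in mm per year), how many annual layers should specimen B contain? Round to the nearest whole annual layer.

Specimen A: true annual layer count = 24805 − 10 + 18 = 24813.
A: Extension rate ≈ 4407.6 / 24813 = 0.178 mm per year.
For B, 44911.0 / 0.178 = 252308.99 years ≈ 252309 annual layers.

252309 annual layers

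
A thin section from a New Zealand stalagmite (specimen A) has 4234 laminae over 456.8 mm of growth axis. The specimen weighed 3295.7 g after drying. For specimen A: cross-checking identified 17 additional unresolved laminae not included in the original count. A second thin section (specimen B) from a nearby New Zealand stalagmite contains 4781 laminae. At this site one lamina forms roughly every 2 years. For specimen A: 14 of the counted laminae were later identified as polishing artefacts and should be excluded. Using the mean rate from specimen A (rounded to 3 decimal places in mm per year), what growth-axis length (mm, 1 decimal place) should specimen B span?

Specimen A: after corrections the count is 4234 − 14 + 17 = 4237 laminae.
Specimen A: 4237 laminae at 2 years each span 4237 × 2 = 8474 years.
A: 456.8 mm over 8474 years gives 456.8 / 8474 ≈ 0.054 mm/yr.
Specimen B: multiplying by 2 years per lamina: 4781 × 2 = 9562 years. Length of B = 0.054 × 9562 = 516.3 mm.

516.3 mm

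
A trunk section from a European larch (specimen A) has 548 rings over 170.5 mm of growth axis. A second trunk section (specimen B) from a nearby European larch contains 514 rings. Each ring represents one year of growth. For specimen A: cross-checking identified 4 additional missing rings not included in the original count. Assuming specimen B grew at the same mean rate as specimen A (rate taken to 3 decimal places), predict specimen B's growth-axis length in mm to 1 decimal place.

Specimen A: true ring count = 548 + 4 = 552.
A: Extension rate ≈ 170.5 / 552 = 0.309 mm/yr.
B's length ≈ 0.309 × 514 = 158.8 mm.

158.8 mm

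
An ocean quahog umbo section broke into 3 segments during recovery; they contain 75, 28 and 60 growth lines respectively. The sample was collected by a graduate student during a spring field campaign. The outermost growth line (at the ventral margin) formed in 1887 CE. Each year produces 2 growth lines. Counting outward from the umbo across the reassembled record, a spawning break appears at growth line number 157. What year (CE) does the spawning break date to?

Total growth lines = 75 + 28 + 60 = 163.
Between growth line 157 and the ventral margin there are 163 − 157 = 6 growth lines.
Dividing by 2 growth lines per year: 6 / 2 = 3 years.
The growth line at the ventral margin is 1887 CE, so the spawning break dates to 1887 − 3 = 1884 CE.

1884 CE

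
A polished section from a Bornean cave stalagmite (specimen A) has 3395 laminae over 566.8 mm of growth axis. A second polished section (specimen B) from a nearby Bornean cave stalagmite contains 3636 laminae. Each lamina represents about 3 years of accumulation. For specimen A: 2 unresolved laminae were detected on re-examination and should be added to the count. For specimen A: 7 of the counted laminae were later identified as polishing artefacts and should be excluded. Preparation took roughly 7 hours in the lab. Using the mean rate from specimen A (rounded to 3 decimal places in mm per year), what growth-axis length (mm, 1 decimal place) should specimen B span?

610.8 mm

Specimen A: correcting the raw count gives 3395 − 7 + 2 = 3390 true laminae.
Specimen A: 3390 laminae at 3 years each span 3390 × 3 = 10170 years.
A: 566.8 mm over 10170 years gives 566.8 / 10170 ≈ 0.056 mm/year.
Specimen B: 3636 laminae at 3 years each span 3636 × 3 = 10908 years. B's length ≈ 0.056 × 10908 = 610.8 mm.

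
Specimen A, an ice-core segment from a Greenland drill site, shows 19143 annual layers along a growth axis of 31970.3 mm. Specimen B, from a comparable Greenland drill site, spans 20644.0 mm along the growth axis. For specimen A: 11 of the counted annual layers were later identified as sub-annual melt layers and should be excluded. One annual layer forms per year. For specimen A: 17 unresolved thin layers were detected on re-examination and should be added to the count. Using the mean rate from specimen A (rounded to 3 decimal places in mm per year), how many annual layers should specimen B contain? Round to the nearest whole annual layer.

Specimen A: after corrections the count is 19143 − 11 + 17 = 19149 annual layers.
A: Extension rate ≈ 31970.3 / 19149 = 1.670 mm/year.
Specimen B: 20644.0 mm / 1.670 mm per year = 12361.68 years ≈ 12362 annual layers.

12362 annual layers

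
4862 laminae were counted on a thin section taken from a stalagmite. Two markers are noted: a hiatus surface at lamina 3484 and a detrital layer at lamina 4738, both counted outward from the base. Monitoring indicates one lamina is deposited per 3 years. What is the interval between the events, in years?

3762 years

The two markers are separated by 4738 − 3484 = 1254 laminae.
Multiplying by 3 years per lamina: 1254 × 3 = 3762 years.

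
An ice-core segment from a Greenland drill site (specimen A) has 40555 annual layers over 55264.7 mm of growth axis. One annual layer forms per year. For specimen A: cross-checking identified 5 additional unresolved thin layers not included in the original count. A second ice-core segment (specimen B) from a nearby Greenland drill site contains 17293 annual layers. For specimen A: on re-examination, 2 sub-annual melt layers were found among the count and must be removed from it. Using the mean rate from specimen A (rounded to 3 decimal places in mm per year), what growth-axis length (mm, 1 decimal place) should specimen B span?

Specimen A: after corrections the count is 40555 − 2 + 5 = 40558 annual layers.
A: 55264.7 mm over 40558 years gives 55264.7 / 40558 ≈ 1.363 mm/year.
B's length ≈ 1.363 × 17293 = 23570.4 mm.

23570.4 mm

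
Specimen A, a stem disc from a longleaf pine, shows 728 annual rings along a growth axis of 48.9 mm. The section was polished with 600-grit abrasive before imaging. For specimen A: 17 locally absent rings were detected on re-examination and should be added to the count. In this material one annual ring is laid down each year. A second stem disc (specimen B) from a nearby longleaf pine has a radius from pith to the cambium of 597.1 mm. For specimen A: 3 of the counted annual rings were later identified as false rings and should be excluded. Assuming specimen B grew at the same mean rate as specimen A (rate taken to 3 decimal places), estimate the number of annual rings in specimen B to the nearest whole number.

Specimen A: true annual ring count = 728 − 3 + 17 = 742.
A: Mean rate = 48.9 mm / 742 years ≈ 0.066 mm per year.
B spans 597.1 / 0.066 = 9046.97 years ≈ 9047 annual rings.

9047 annual rings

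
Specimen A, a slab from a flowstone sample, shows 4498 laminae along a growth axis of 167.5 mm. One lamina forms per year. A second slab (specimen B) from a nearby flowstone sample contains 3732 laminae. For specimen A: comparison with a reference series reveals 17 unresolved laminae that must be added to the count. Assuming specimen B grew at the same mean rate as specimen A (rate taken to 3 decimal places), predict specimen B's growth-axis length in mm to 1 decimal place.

138.1 mm

Specimen A: after corrections the count is 4498 + 17 = 4515 laminae.
A: 167.5 mm over 4515 years gives 167.5 / 4515 ≈ 0.037 mm/yr.
B's length ≈ 0.037 × 3732 = 138.1 mm.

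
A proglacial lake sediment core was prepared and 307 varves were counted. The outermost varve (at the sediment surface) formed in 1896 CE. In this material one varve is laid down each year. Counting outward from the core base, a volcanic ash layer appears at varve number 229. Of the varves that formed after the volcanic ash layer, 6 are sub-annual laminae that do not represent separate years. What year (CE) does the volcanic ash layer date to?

1824 CE

Between varve 229 and the sediment surface there are 307 − 229 = 78 varves.
Excluding 6 false varves: 78 − 6 = 72.
The varve at the sediment surface is 1896 CE, so the volcanic ash layer dates to 1896 − 72 = 1824 CE.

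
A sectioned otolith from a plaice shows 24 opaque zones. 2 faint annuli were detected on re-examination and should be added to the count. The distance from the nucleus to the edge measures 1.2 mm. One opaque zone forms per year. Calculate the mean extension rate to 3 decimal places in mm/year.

0.046 mm/year

Adjusted count: 24 + 2 = 26 opaque zones.
1.2 mm over 26 years gives 1.2 / 26 ≈ 0.046 mm/year.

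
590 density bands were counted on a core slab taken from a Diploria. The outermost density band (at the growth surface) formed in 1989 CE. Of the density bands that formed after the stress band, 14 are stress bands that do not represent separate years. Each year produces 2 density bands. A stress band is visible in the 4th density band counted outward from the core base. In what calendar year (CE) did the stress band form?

1703 CE

The stress band sits at density band 4 from the core base, so 590 − 4 = 586 density bands formed after it.
Excluding 14 false density bands: 586 − 14 = 572.
With 2 density bands per year, 572 / 2 = 286 years.
Counting back 286 years from 1989 CE places the stress band in 1989 − 286 = 1703 CE.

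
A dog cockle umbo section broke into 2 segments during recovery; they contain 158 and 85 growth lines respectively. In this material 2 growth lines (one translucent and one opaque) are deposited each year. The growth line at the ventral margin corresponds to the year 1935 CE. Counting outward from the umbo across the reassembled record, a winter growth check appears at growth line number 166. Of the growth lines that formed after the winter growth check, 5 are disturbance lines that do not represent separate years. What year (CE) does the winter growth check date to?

Total growth lines = 158 + 85 = 243.
The winter growth check sits at growth line 166 from the umbo, so 243 − 166 = 77 growth lines formed after it.
Removing the 5 false growth lines leaves 77 − 5 = 72 true growth lines beyond the winter growth check.
With 2 growth lines per year, 72 / 2 = 36 years.
1935 − 36 = 1899 CE.

1899 CE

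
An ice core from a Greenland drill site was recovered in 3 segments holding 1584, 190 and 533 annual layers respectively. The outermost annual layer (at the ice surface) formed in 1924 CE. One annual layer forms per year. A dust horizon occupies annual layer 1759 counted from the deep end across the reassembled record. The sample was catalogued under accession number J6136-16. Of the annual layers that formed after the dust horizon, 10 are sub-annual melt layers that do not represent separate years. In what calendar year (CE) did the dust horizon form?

1386 CE

Total annual layers = 1584 + 190 + 533 = 2307.
Between annual layer 1759 and the ice surface there are 2307 − 1759 = 548 annual layers.
Excluding 10 false annual layers: 548 − 10 = 538.
The annual layer at the ice surface is 1924 CE, so the dust horizon dates to 1924 − 538 = 1386 CE.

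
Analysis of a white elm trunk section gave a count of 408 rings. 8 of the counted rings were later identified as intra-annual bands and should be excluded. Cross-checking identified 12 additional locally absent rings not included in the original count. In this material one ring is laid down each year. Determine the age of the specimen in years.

Adjusted count: 408 − 8 + 12 = 412 rings.
With a one-to-one ring periodicity this is 412 years.

412 yr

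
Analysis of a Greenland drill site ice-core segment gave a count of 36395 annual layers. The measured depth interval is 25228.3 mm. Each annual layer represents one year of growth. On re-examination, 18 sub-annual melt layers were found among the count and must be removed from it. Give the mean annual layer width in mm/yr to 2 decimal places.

Correcting the raw count gives 36395 − 18 = 36377 true annual layers.
25228.3 mm over 36377 years gives 25228.3 / 36377 ≈ 0.69 mm/yr.

0.69 mm/yr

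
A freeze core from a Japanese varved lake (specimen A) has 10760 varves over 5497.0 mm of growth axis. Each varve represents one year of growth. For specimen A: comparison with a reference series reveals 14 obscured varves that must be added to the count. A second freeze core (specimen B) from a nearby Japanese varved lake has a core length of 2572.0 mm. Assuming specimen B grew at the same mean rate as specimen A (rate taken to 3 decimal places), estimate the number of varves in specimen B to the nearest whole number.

5043 varves

Specimen A: true varve count = 10760 + 14 = 10774.
A: Extension rate ≈ 5497.0 / 10774 = 0.510 mm/yr.
Specimen B: 2572.0 mm / 0.510 mm per year = 5043.14 years ≈ 5043 varves.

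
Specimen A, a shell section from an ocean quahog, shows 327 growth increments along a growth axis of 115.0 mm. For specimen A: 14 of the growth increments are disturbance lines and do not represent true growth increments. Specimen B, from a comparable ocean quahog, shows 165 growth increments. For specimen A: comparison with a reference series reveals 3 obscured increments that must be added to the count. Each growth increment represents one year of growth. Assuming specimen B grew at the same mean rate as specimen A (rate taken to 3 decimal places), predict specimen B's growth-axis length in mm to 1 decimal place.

60.1 mm

Specimen A: adjusted count: 327 − 14 + 3 = 316 growth increments.
A: Mean rate = 115.0 mm / 316 years ≈ 0.364 mm/yr.
B's length ≈ 0.364 × 165 = 60.1 mm.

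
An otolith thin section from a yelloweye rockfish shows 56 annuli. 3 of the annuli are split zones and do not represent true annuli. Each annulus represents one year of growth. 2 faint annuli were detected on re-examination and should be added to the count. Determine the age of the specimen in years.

Correcting the raw count gives 56 − 3 + 2 = 55 true annuli.
At one annulus per year, that is 55 years.

55 years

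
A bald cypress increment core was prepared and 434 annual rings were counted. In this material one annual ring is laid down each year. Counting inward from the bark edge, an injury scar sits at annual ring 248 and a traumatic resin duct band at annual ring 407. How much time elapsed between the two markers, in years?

Separation: 407 − 248 = 159 annual rings.
That is 159 years at one annual ring per year.

159 yr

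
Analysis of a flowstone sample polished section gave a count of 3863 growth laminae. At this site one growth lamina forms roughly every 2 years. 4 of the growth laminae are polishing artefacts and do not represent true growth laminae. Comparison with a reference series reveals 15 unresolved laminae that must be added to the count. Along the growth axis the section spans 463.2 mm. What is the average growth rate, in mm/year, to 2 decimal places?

0.06 mm/year

After corrections the count is 3863 − 4 + 15 = 3874 growth laminae.
3874 growth laminae at 2 years each span 3874 × 2 = 7748 years.
Mean rate = 463.2 mm / 7748 years ≈ 0.06 mm/year.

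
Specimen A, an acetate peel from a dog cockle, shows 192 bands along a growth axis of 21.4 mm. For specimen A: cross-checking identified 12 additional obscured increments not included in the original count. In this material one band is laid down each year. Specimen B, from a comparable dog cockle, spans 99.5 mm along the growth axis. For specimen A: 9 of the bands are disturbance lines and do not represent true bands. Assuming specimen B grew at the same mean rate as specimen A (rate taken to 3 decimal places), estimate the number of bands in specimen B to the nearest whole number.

Specimen A: true band count = 192 − 9 + 12 = 195.
A: Mean rate = 21.4 mm / 195 years ≈ 0.110 mm per year.
B spans 99.5 / 0.110 = 904.55 years ≈ 905 bands.

905 bands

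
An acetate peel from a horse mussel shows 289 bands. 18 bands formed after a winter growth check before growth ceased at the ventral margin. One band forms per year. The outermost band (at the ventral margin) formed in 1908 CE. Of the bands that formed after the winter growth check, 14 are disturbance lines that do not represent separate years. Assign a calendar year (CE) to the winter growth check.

1904 CE

18 bands post-date the winter growth check.
Removing the 14 false bands leaves 18 − 14 = 4 true bands beyond the winter growth check.
Counting back 4 years from 1908 CE places the winter growth check in 1908 − 4 = 1904 CE.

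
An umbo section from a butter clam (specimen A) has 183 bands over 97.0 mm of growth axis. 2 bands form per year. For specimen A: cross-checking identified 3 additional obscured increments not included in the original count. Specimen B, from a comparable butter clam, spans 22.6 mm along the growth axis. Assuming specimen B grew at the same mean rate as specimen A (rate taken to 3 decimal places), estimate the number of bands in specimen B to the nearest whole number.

43 bands

Specimen A: correcting the raw count gives 183 + 3 = 186 true bands.
Specimen A: 186 bands at 2 per year is 186 / 2 = 93 years.
A: Mean rate = 97.0 mm / 93 years ≈ 1.043 mm/yr.
For B, 22.6 / 1.043 = 21.67 years; at 2 bands per year that is 21.67 × 2 ≈ 43 bands.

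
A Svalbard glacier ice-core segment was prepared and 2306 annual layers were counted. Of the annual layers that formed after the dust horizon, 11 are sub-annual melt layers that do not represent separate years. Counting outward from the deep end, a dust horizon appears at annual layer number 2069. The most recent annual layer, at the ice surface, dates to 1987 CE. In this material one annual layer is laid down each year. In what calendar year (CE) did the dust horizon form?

1761 CE

2306 − 2069 = 237 annual layers lie beyond the dust horizon toward the ice surface.
237 − 11 false = 226 true annual layers after the dust horizon.
Counting back 226 years from 1987 CE places the dust horizon in 1987 − 226 = 1761 CE.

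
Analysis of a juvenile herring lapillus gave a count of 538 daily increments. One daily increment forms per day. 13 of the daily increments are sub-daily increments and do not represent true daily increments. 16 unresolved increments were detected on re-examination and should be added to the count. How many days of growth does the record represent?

After corrections the count is 538 − 13 + 16 = 541 daily increments.
With a one-to-one daily increment periodicity this is 541 days.

541 days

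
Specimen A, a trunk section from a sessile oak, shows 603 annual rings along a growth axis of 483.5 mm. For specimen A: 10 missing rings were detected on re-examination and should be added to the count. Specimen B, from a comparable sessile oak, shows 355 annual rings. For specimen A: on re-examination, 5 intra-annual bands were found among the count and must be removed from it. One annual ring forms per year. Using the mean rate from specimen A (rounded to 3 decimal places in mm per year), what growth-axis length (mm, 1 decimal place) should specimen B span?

282.2 mm

Specimen A: after corrections the count is 603 − 5 + 10 = 608 annual rings.
A: Mean rate = 483.5 mm / 608 years ≈ 0.795 mm/yr.
For B, 0.795 mm/year × 355 years = 282.2 mm.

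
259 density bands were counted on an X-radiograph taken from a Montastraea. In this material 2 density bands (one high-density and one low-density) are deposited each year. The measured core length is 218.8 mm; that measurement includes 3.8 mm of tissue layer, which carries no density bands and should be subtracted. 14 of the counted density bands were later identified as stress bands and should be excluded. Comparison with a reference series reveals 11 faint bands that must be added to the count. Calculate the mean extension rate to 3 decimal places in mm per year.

After corrections the count is 259 − 14 + 11 = 256 density bands.
With 2 density bands per year, 256 / 2 = 128 years.
The growth record spans 218.8 − 3.8 = 215.0 mm.
Mean rate = 215.0 mm / 128 years ≈ 1.680 mm per year.

1.680 mm per year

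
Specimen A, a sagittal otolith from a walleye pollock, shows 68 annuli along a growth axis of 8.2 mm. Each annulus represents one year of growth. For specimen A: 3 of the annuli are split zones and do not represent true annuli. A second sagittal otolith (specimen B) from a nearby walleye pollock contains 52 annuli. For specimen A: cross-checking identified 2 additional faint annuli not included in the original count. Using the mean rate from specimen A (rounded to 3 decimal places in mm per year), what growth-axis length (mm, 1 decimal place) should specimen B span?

Specimen A: correcting the raw count gives 68 − 3 + 2 = 67 true annuli.
A: Extension rate ≈ 8.2 / 67 = 0.122 mm/year.
Length of B = 0.122 × 52 = 6.3 mm.

6.3 mm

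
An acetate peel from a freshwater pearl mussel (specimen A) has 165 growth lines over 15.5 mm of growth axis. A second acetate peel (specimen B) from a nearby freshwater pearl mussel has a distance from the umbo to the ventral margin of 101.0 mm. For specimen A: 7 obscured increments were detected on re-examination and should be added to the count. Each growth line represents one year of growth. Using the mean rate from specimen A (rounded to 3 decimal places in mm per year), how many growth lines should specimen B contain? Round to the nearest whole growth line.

1122 growth lines

Specimen A: adjusted count: 165 + 7 = 172 growth lines.
A: 15.5 mm over 172 years gives 15.5 / 172 ≈ 0.090 mm per year.
For B, 101.0 / 0.090 = 1122.22 years ≈ 1122 growth lines.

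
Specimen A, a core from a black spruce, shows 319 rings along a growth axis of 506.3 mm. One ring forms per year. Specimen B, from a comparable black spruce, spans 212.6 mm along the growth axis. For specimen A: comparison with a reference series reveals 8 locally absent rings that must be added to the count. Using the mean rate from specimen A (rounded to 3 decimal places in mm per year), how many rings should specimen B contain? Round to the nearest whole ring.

Specimen A: true ring count = 319 + 8 = 327.
A: Extension rate ≈ 506.3 / 327 = 1.548 mm per year.
Specimen B: 212.6 mm / 1.548 mm per year = 137.34 years ≈ 137 rings.

137 rings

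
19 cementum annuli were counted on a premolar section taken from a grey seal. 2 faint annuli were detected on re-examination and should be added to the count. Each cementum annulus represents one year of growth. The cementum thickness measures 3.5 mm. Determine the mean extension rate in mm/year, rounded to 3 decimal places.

0.167 mm/year

After corrections the count is 19 + 2 = 21 cementum annuli.
Extension rate ≈ 3.5 / 21 = 0.167 mm/year.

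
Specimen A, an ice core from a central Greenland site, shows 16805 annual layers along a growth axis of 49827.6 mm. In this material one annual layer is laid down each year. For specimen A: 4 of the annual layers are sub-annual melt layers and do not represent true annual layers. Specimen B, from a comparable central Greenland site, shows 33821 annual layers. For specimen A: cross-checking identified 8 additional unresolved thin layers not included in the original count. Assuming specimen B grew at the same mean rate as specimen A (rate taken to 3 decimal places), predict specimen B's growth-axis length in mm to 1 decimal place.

100245.4 mm

Specimen A: true annual layer count = 16805 − 4 + 8 = 16809.
A: Mean rate = 49827.6 mm / 16809 years ≈ 2.964 mm/yr.
Length of B = 2.964 × 33821 = 100245.4 mm.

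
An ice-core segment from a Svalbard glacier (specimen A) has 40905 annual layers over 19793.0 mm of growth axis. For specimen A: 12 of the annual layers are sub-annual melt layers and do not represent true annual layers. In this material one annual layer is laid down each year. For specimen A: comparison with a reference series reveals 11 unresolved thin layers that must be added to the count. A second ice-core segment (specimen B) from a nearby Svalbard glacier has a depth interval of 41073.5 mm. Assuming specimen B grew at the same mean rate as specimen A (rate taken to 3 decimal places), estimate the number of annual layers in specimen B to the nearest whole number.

Specimen A: true annual layer count = 40905 − 12 + 11 = 40904.
A: 19793.0 mm over 40904 years gives 19793.0 / 40904 ≈ 0.484 mm/yr.
Specimen B: 41073.5 mm / 0.484 mm per year = 84862.60 years ≈ 84863 annual layers.

84863 annual layers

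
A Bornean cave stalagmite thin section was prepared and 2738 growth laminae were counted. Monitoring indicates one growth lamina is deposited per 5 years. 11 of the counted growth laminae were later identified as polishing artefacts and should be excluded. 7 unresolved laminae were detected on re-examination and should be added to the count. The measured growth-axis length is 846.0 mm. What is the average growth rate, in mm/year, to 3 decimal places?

Adjusted count: 2738 − 11 + 7 = 2734 growth laminae.
Multiplying by 5 years per growth lamina: 2734 × 5 = 13670 years.
846.0 mm over 13670 years gives 846.0 / 13670 ≈ 0.062 mm/year.

0.062 mm/year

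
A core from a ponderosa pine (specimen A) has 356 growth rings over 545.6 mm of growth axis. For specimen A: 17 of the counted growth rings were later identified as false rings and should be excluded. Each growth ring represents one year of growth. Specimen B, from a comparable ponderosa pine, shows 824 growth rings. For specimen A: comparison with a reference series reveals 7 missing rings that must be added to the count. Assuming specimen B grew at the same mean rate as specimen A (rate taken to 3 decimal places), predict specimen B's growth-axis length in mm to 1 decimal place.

1299.4 mm

Specimen A: after corrections the count is 356 − 17 + 7 = 346 growth rings.
A: Mean rate = 545.6 mm / 346 years ≈ 1.577 mm/year.
For B, 1.577 mm/year × 824 years = 1299.4 mm.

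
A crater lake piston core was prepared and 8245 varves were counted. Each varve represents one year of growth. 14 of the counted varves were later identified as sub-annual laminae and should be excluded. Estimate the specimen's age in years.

Adjusted count: 8245 − 14 = 8231 varves.
At one varve per year, that is 8231 years.

8231 years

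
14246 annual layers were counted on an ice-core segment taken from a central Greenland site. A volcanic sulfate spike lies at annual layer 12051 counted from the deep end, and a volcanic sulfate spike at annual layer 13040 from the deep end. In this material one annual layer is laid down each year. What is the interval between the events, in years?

989 years

Separation: 13040 − 12051 = 989 annual layers.
That is 989 years at one annual layer per year.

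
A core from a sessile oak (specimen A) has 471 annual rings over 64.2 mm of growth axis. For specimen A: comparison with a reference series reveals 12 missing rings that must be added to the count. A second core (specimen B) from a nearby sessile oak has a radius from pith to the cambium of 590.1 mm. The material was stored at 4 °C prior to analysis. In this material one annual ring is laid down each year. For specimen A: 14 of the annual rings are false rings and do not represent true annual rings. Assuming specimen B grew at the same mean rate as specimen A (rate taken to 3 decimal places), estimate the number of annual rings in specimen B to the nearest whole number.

4307 annual rings

Specimen A: after corrections the count is 471 − 14 + 12 = 469 annual rings.
A: 64.2 mm over 469 years gives 64.2 / 469 ≈ 0.137 mm per year.
B spans 590.1 / 0.137 = 4307.30 years ≈ 4307 annual rings.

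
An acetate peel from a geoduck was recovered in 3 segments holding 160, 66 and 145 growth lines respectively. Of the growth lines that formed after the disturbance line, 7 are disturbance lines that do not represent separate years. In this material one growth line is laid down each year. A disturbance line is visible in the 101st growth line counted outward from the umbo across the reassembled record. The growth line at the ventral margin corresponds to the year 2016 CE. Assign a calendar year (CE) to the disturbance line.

Total growth lines = 160 + 66 + 145 = 371.
Between growth line 101 and the ventral margin there are 371 − 101 = 270 growth lines.
270 − 7 false = 263 true growth lines after the disturbance line.
The growth line at the ventral margin is 2016 CE, so the disturbance line dates to 2016 − 263 = 1753 CE.

1753 CE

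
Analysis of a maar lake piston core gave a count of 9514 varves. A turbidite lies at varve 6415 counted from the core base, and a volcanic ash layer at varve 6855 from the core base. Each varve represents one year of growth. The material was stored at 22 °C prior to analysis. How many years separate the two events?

6855 − 6415 = 440 varves lie between the two events.
At one varve per year, 440 years elapsed between them.

440 years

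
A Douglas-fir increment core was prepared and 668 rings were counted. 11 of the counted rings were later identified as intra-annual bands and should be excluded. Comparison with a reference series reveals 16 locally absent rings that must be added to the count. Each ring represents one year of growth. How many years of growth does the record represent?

After corrections the count is 668 − 11 + 16 = 673 rings.
One ring per year makes the duration 673 years.

673 yr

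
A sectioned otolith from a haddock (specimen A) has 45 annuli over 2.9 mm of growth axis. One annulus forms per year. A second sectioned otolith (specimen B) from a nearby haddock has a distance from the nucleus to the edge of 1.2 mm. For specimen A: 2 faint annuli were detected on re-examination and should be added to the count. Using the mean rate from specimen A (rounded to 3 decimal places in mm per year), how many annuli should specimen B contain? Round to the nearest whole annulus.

19 annuli

Specimen A: after corrections the count is 45 + 2 = 47 annuli.
A: 2.9 mm over 47 years gives 2.9 / 47 ≈ 0.062 mm per year.
B spans 1.2 / 0.062 = 19.35 years ≈ 19 annuli.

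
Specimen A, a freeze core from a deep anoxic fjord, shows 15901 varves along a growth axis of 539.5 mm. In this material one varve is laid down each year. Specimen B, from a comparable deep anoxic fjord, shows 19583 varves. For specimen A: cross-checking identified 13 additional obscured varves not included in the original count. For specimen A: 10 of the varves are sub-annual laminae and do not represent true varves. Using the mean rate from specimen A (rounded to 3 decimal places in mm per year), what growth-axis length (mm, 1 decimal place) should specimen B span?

Specimen A: adjusted count: 15901 − 10 + 13 = 15904 varves.
A: Extension rate ≈ 539.5 / 15904 = 0.034 mm per year.
B's length ≈ 0.034 × 19583 = 665.8 mm.

665.8 mm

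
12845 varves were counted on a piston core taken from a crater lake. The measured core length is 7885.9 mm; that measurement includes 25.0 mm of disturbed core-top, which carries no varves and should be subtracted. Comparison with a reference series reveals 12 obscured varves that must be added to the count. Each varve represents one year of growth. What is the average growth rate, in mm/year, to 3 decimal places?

0.611 mm/year

True varve count = 12845 + 12 = 12857.
Removing the 25.0 mm offcut leaves 7885.9 − 25.0 = 7860.9 mm.
Extension rate ≈ 7860.9 / 12857 = 0.611 mm/year.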